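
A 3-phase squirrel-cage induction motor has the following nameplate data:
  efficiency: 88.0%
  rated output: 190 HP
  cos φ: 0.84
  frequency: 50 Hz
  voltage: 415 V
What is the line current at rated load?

267 A

P_out = 190 × 746 = 141740 W
P_in = P_out / η = 141740 / 0.880 = 161068 W
I_L = P_in / (√3·V_L·cosφ) = 161068 / (1.732 × 415 × 0.84) = 267 A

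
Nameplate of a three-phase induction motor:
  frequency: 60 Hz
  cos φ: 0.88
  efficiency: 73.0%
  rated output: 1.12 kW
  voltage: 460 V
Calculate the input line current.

2.19 A

P_out = 1.12 kW = 1120 W
P_in = P_out / η = 1120 / 0.730 = 1534 W
I_L = P_in / (√3·V_L·cosφ) = 1534 / (1.732 × 460 × 0.88) = 2.19 A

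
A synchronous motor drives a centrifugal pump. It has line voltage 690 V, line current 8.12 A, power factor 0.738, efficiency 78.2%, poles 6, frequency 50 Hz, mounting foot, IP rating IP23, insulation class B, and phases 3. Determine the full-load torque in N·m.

P_in = √3·V·I·cosφ = 1.732 × 690 × 8.12 × 0.738 = 7162 W
P_out = η·P_in = 0.782 × 7162 = 5601 W
n = n_s = 120×50/6 = 1000 rpm (synchronous)
ω = 2π×1000/60 = 104.7 rad/s
τ = P_out/ω = 5601/104.7 = 53.5 N·m

53.5 N·m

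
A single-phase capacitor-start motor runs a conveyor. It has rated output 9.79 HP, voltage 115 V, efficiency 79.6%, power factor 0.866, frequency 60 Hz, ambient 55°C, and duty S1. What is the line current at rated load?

92.1 A

P_out = 9.79 × 746 = 7303 W
P_in = P_out / η = 7303 / 0.796 = 9175 W
I = P_in / (V·cosφ) = 9175 / (115 × 0.866) = 92.1 A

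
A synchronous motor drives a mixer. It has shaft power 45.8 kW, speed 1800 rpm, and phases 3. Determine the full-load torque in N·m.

243 N·m

ω = 2π × 1800/60 = 188.5 rad/s
τ = P/ω = 45800/188.5 = 243 N·m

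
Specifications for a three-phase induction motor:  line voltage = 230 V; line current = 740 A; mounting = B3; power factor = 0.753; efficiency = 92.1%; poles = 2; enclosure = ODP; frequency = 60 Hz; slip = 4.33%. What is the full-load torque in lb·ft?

418 lb·ft

P_in = √3·V·I·cosφ = 1.732 × 230 × 740 × 0.753 = 221974 W
P_out = η·P_in = 0.921 × 221974 = 204438 W
n_s = 120×60/2 = 3600 rpm; n = 3600×(1−0.0433) = 3444 rpm
ω = 2π×3444/60 = 360.7 rad/s
τ = P_out/ω = 204438/360.7 = 566.8 N·m
In lb·ft: 566.8/1.356 = 418 lb·ft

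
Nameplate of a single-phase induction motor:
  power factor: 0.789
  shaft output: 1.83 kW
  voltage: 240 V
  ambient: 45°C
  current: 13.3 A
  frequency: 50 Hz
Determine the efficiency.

P_out = 1.83 kW = 1830 W
P_in = V·I·cosφ = 240 × 13.3 × 0.789 = 2518 W
η = P_out / P_in = 1830 / 2518 = 0.727 = 72.7%

72.7 %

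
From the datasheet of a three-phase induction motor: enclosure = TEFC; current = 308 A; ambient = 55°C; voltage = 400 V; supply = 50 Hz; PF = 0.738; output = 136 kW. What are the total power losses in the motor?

21500 W

P_in = √3·V·I·cosφ = 1.732×400×308×0.738 = 157476 W
P_out = 136000 W
Losses = P_in − P_out = 157476 − 136000 = 21476 W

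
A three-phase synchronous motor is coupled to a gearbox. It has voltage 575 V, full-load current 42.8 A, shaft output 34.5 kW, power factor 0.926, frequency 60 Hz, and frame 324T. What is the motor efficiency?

87.4 %

P_out = 34.5 kW = 34500 W
P_in = √3·V_L·I_L·cosφ = 1.732 × 575 × 42.8 × 0.926 = 39470 W
η = P_out / P_in = 34500 / 39470 = 0.874 = 87.4%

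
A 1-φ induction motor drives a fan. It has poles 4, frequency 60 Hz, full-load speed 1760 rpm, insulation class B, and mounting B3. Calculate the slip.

n_s = 120f/p = 120×60/4 = 1800 rpm
s = (n_s − n)/n_s = (1800 − 1760)/1800 = 0.0222

2.22 %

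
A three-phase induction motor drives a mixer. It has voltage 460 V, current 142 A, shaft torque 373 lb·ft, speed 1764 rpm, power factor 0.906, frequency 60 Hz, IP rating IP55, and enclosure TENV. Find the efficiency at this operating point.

τ = 373 lb·ft × 1.356 = 505.8 N·m
ω = 2π × 1764/60 = 184.7 rad/s; P_out = τω = 505.8 × 184.7 = 93421 W
P_in = √3·V_L·I_L·cosφ = 1.732 × 460 × 142 × 0.906 = 102500 W
η = P_out / P_in = 93421 / 102500 = 0.911 = 91.1%

91.1 %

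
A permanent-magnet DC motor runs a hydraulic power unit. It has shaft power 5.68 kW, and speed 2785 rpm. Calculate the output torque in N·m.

ω = 2π × 2785/60 = 291.6 rad/s
τ = P/ω = 5680/291.6 = 19.5 N·m

19.5 N·m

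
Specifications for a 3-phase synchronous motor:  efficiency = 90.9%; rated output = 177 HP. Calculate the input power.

P_out = 177 × 746 = 132042 W
P_in = P_out/η = 132042/0.909 = 145261 W = 145 kW

145 kW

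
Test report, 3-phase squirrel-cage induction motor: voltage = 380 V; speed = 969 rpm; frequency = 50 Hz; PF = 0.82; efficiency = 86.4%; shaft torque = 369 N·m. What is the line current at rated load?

80.3 A

ω = 2π×969/60 = 101.5 rad/s; P_out = τω = 369 × 101.5 = 37454 W
P_in = P_out / η = 37454 / 0.864 = 43350 W
I_L = P_in / (√3·V_L·cosφ) = 43350 / (1.732 × 380 × 0.82) = 80.3 A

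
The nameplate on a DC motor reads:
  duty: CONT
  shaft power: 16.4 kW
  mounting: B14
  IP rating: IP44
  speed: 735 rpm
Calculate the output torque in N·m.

ω = 2π × 735/60 = 76.97 rad/s
τ = P/ω = 16400/76.97 = 213 N·m

213 N·m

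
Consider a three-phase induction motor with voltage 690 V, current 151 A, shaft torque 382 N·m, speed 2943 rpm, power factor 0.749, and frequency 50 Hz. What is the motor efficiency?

ω = 2π × 2943/60 = 308.2 rad/s; P_out = τω = 382 × 308.2 = 117732 W
P_in = √3·V_L·I_L·cosφ = 1.732 × 690 × 151 × 0.749 = 135162 W
η = P_out / P_in = 117732 / 135162 = 0.871 = 87.1%

87.1 %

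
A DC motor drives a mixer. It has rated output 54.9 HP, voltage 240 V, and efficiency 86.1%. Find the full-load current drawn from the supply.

198 A

P_out = 54.9 × 746 = 40955 W
P_in = P_out / η = 40955 / 0.861 = 47567 W
I = P_in / V = 47567 / 240 = 198 A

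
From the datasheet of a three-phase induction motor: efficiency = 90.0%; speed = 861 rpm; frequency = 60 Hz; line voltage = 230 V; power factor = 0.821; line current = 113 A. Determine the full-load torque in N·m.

369 N·m

P_in = √3·V·I·cosφ = 1.732 × 230 × 113 × 0.821 = 36957 W
P_out = η·P_in = 0.9 × 36957 = 33261 W
n = 861 rpm
ω = 2π×861/60 = 90.16 rad/s
τ = P_out/ω = 33261/90.16 = 369 N·m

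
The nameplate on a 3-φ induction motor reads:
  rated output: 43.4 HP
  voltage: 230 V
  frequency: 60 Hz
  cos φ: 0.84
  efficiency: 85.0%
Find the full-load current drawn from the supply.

114 A

P_out = 43.4 × 746 = 32376 W
P_in = P_out / η = 32376 / 0.850 = 38089 W
I_L = P_in / (√3·V_L·cosφ) = 38089 / (1.732 × 230 × 0.84) = 114 A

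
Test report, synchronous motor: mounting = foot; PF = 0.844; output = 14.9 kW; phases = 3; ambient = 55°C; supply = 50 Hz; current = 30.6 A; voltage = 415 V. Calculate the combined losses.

3.66 kW

P_in = √3·V·I·cosφ = 1.732×415×30.6×0.844 = 18563 W
P_out = 14900 W
Losses = P_in − P_out = 18563 − 14900 = 3663 W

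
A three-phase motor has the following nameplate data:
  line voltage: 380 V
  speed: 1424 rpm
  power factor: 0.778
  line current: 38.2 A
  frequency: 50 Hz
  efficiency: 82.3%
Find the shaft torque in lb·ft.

79.6 lb·ft

P_in = √3·V·I·cosφ = 1.732 × 380 × 38.2 × 0.778 = 19560 W
P_out = η·P_in = 0.823 × 19560 = 16098 W
n = 1424 rpm
ω = 2π×1424/60 = 149.1 rad/s
τ = P_out/ω = 16098/149.1 = 108 N·m
In lb·ft: 108/1.356 = 79.6 lb·ft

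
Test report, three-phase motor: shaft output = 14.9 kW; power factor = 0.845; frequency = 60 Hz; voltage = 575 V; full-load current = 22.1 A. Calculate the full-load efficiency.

P_out = 14.9 kW = 14900 W
P_in = √3·V_L·I_L·cosφ = 1.732 × 575 × 22.1 × 0.845 = 18598 W
η = P_out / P_in = 14900 / 18598 = 0.801 = 80.1%

80.1 %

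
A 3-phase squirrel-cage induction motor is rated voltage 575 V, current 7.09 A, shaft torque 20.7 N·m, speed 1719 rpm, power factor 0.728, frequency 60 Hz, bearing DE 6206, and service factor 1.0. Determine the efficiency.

72.5 %

ω = 2π × 1719/60 = 180 rad/s; P_out = τω = 20.7 × 180 = 3726 W
P_in = √3·V_L·I_L·cosφ = 1.732 × 575 × 7.09 × 0.728 = 5140 W
η = P_out / P_in = 3726 / 5140 = 0.725 = 72.5%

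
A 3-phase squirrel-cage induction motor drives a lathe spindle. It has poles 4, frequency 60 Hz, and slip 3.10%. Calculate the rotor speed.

n_s = 120f/p = 120×60/4 = 1800 rpm
n = n_s(1 − s) = 1800 × (1 − 0.031) = 1744 rpm

1744 rpm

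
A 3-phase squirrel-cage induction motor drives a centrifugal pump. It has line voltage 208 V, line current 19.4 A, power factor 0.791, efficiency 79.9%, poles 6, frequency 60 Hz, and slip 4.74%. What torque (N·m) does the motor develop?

P_in = √3·V·I·cosφ = 1.732 × 208 × 19.4 × 0.791 = 5528 W
P_out = η·P_in = 0.799 × 5528 = 4417 W
n_s = 120×60/6 = 1200 rpm; n = 1200×(1−0.0474) = 1143 rpm
ω = 2π×1143/60 = 119.7 rad/s
τ = P_out/ω = 4417/119.7 = 36.9 N·m

36.9 N·m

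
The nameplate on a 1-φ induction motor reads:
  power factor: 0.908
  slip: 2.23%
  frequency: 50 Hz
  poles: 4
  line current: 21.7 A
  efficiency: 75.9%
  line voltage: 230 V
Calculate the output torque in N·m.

P_in = V·I·cosφ = 230 × 21.7 × 0.908 = 4532 W
P_out = η·P_in = 0.759 × 4532 = 3440 W
n_s = 120×50/4 = 1500 rpm; n = 1500×(1−0.0223) = 1467 rpm
ω = 2π×1467/60 = 153.6 rad/s
τ = P_out/ω = 3440/153.6 = 22.4 N·m

22.4 N·m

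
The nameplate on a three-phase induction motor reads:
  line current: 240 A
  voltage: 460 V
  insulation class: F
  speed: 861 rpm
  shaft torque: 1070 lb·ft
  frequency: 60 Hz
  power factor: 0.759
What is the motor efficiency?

τ = 1070 lb·ft × 1.356 = 1451 N·m
ω = 2π × 861/60 = 90.16 rad/s; P_out = τω = 1451 × 90.16 = 130822 W
P_in = √3·V_L·I_L·cosφ = 1.732 × 460 × 240 × 0.759 = 145131 W
η = P_out / P_in = 130822 / 145131 = 0.901 = 90.1%

90.1 %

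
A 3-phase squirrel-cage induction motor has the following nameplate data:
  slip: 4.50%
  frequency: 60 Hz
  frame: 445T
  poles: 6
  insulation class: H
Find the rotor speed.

1146 rpm

n_s = 120f/p = 120×60/6 = 1200 rpm
n = n_s(1 − s) = 1200 × (1 − 0.045) = 1146 rpm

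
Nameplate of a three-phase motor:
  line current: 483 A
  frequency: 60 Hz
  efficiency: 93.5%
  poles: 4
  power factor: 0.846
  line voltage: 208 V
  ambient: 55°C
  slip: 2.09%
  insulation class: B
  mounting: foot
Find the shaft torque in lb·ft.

550 lb·ft

P_in = √3·V·I·cosφ = 1.732 × 208 × 483 × 0.846 = 147207 W
P_out = η·P_in = 0.935 × 147207 = 137639 W
n_s = 120×60/4 = 1800 rpm; n = 1800×(1−0.0209) = 1762 rpm
ω = 2π×1762/60 = 184.5 rad/s
τ = P_out/ω = 137639/184.5 = 746 N·m
In lb·ft: 746/1.356 = 550 lb·ft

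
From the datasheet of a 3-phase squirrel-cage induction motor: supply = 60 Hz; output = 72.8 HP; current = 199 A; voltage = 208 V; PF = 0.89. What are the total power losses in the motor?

9.5 kW

P_in = √3·V·I·cosφ = 1.732×208×199×0.89 = 63805 W
P_out = 72.8×746 = 54309 W
Losses = P_in − P_out = 63805 − 54309 = 9496 W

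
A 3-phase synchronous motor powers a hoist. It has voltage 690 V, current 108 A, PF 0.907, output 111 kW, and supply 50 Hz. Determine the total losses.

P_in = √3·V·I·cosφ = 1.732×690×108×0.907 = 117065 W
P_out = 111000 W
Losses = P_in − P_out = 117065 − 111000 = 6065 W

6070 W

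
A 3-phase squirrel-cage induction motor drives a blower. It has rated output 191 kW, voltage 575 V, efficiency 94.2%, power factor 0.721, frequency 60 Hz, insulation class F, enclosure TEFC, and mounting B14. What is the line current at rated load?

P_out = 191 kW = 191000 W
P_in = P_out / η = 191000 / 0.942 = 202760 W
I_L = P_in / (√3·V_L·cosφ) = 202760 / (1.732 × 575 × 0.721) = 282 A

282 A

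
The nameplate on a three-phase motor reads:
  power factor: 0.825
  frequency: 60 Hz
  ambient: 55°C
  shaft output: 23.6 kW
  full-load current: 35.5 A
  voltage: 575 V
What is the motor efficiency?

80.9 %

P_out = 23.6 kW = 23600 W
P_in = √3·V_L·I_L·cosφ = 1.732 × 575 × 35.5 × 0.825 = 29167 W
η = P_out / P_in = 23600 / 29167 = 0.809 = 80.9%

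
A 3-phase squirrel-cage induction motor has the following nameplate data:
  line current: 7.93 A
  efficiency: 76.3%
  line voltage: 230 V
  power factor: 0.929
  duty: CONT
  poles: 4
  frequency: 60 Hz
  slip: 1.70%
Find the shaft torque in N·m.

P_in = √3·V·I·cosφ = 1.732 × 230 × 7.93 × 0.929 = 2935 W
P_out = η·P_in = 0.763 × 2935 = 2239 W
n_s = 120×60/4 = 1800 rpm; n = 1800×(1−0.017) = 1769 rpm
ω = 2π×1769/60 = 185.2 rad/s
τ = P_out/ω = 2239/185.2 = 12.1 N·m

12.1 N·m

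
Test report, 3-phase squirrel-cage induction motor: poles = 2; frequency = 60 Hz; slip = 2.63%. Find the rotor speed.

n_s = 120f/p = 120×60/2 = 3600 rpm
n = n_s(1 − s) = 3600 × (1 − 0.0263) = 3505 rpm

3505 rpm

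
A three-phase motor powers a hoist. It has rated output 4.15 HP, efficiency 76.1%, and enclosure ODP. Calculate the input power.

4.07 kW

P_out = 4.15 × 746 = 3096 W
P_in = P_out/η = 3096/0.761 = 4068 W = 4.07 kW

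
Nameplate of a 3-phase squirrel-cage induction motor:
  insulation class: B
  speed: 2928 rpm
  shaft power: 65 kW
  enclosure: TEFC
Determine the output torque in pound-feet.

156 lb·ft

ω = 2π × 2928/60 = 306.6 rad/s
τ = P/ω = 65000/306.6 = 212 N·m
In lb·ft: 212/1.356 = 156 lb·ft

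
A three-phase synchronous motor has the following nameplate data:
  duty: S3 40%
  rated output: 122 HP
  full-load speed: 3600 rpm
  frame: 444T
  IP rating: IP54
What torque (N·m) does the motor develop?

241 N·m

P_out = 122 × 746 = 91012 W
ω = 2π × 3600/60 = 377 rad/s
τ = P_out/ω = 91012/377 = 241 N·m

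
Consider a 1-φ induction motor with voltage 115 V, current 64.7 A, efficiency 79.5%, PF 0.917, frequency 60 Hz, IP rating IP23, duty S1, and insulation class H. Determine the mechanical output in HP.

7.27 HP

P_in = V·I·cosφ = 115 × 64.7 × 0.917 = 6823 W
P_out = η·P_in = 0.795 × 6823 = 5424 W
= 5424/746 = 7.27 HP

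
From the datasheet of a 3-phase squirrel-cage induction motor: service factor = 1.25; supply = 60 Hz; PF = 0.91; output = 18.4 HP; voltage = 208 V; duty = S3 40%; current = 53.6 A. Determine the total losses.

3.85 kW

P_in = √3·V·I·cosφ = 1.732×208×53.6×0.91 = 17572 W
P_out = 18.4×746 = 13726 W
Losses = P_in − P_out = 17572 − 13726 = 3846 W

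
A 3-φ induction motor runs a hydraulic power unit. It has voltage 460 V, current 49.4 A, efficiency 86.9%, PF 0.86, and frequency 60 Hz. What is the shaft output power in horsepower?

P_in = √3·V·I·cosφ = 1.732 × 460 × 49.4 × 0.86 = 33848 W
P_out = η·P_in = 0.869 × 33848 = 29414 W
= 29414/746 = 39.4 HP

39.4 HP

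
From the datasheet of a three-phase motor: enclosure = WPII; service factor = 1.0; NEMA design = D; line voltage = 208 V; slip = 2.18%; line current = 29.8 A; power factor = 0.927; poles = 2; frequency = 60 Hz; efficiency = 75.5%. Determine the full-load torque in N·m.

P_in = √3·V·I·cosφ = 1.732 × 208 × 29.8 × 0.927 = 9952 W
P_out = η·P_in = 0.755 × 9952 = 7514 W
n_s = 120×60/2 = 3600 rpm; n = 3600×(1−0.0218) = 3522 rpm
ω = 2π×3522/60 = 368.8 rad/s
τ = P_out/ω = 7514/368.8 = 20.4 N·m

20.4 N·m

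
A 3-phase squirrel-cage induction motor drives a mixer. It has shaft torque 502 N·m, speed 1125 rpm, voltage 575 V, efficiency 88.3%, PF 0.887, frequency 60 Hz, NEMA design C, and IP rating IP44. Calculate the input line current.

ω = 2π×1125/60 = 117.8 rad/s; P_out = τω = 502 × 117.8 = 59136 W
P_in = P_out / η = 59136 / 0.883 = 66972 W
I_L = P_in / (√3·V_L·cosφ) = 66972 / (1.732 × 575 × 0.887) = 75.8 A

75.8 A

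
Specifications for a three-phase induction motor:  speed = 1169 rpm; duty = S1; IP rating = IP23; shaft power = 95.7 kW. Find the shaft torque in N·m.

ω = 2π × 1169/60 = 122.4 rad/s
τ = P/ω = 95700/122.4 = 782 N·m

782 N·m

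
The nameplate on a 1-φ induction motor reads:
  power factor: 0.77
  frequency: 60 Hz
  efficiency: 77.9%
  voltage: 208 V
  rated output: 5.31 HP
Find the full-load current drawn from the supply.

P_out = 5.31 × 746 = 3961 W
P_in = P_out / η = 3961 / 0.779 = 5085 W
I = P_in / (V·cosφ) = 5085 / (208 × 0.77) = 31.7 A

31.7 A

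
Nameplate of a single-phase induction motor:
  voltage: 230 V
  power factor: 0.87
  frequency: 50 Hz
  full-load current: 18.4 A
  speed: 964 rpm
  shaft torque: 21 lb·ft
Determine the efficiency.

78.1 %

τ = 21 lb·ft × 1.356 = 28.48 N·m
ω = 2π × 964/60 = 100.9 rad/s; P_out = τω = 28.48 × 100.9 = 2874 W
P_in = V·I·cosφ = 230 × 18.4 × 0.87 = 3682 W
η = P_out / P_in = 2874 / 3682 = 0.781 = 78.1%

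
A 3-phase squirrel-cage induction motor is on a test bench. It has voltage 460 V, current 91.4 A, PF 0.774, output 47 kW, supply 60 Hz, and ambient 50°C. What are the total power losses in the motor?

P_in = √3·V·I·cosφ = 1.732×460×91.4×0.774 = 56363 W
P_out = 47000 W
Losses = P_in − P_out = 56363 − 47000 = 9363 W

9.36 kW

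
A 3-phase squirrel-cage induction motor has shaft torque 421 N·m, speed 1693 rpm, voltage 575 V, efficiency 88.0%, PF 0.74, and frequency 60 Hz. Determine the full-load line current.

115 A

ω = 2π×1693/60 = 177.3 rad/s; P_out = τω = 421 × 177.3 = 74643 W
P_in = P_out / η = 74643 / 0.880 = 84822 W
I_L = P_in / (√3·V_L·cosφ) = 84822 / (1.732 × 575 × 0.74) = 115 A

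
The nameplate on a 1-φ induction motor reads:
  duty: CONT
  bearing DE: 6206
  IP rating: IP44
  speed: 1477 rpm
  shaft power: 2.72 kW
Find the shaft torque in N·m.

17.6 N·m

ω = 2π × 1477/60 = 154.7 rad/s
τ = P/ω = 2720/154.7 = 17.6 N·m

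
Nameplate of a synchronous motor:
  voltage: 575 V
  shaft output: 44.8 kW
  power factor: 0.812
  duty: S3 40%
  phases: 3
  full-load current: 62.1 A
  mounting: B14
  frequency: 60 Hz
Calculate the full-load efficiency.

89.2 %

P_out = 44.8 kW = 44800 W
P_in = √3·V_L·I_L·cosφ = 1.732 × 575 × 62.1 × 0.812 = 50218 W
η = P_out / P_in = 44800 / 50218 = 0.892 = 89.2%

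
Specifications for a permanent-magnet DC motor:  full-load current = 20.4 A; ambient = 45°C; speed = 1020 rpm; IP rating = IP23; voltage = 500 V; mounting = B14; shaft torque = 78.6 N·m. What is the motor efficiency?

ω = 2π × 1020/60 = 106.8 rad/s; P_out = τω = 78.6 × 106.8 = 8394 W
P_in = V·I = 500 × 20.4 = 10200 W
η = P_out / P_in = 8394 / 10200 = 0.823 = 82.3%

82.3 %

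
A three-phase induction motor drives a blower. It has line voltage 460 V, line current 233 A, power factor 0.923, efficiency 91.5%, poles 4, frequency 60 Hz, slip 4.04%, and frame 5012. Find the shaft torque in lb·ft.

P_in = √3·V·I·cosφ = 1.732 × 460 × 233 × 0.923 = 171342 W
P_out = η·P_in = 0.915 × 171342 = 156778 W
n_s = 120×60/4 = 1800 rpm; n = 1800×(1−0.0404) = 1727 rpm
ω = 2π×1727/60 = 180.9 rad/s
τ = P_out/ω = 156778/180.9 = 866.7 N·m
In lb·ft: 866.7/1.356 = 639 lb·ft

639 lb·ft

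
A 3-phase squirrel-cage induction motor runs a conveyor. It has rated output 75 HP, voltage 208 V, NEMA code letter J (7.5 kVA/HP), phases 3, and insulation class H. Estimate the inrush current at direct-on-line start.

S_LR = 7.5 × 75 = 562.5 kVA
I_LR = S_LR/(√3·V_L) = 562500/(1.732×208) = 1560 A

1560 A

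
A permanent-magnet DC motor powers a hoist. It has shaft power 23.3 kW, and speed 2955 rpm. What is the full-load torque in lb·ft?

ω = 2π × 2955/60 = 309.4 rad/s
τ = P/ω = 23300/309.4 = 75.31 N·m
In lb·ft: 75.31/1.356 = 55.5 lb·ft

55.5 lb·ft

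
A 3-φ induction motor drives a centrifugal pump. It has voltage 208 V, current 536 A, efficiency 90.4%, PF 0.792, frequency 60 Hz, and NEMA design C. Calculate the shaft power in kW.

138 kW

P_in = √3·V·I·cosφ = 1.732 × 208 × 536 × 0.792 = 152933 W
P_out = η·P_in = 0.904 × 152933 = 138251 W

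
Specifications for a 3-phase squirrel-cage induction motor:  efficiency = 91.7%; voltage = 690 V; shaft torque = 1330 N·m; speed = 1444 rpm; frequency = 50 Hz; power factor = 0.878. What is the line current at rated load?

209 A

ω = 2π×1444/60 = 151.2 rad/s; P_out = τω = 1330 × 151.2 = 201096 W
P_in = P_out / η = 201096 / 0.917 = 219298 W
I_L = P_in / (√3·V_L·cosφ) = 219298 / (1.732 × 690 × 0.878) = 209 A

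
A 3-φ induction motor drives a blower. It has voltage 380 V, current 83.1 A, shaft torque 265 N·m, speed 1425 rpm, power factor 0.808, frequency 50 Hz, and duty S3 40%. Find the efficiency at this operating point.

89.5 %

ω = 2π × 1425/60 = 149.2 rad/s; P_out = τω = 265 × 149.2 = 39538 W
P_in = √3·V_L·I_L·cosφ = 1.732 × 380 × 83.1 × 0.808 = 44192 W
η = P_out / P_in = 39538 / 44192 = 0.895 = 89.5%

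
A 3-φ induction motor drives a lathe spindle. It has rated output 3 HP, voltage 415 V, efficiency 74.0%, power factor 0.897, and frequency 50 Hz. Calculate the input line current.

P_out = 3 × 746 = 2238 W
P_in = P_out / η = 2238 / 0.740 = 3024 W
I_L = P_in / (√3·V_L·cosφ) = 3024 / (1.732 × 415 × 0.897) = 4.69 A

4.69 A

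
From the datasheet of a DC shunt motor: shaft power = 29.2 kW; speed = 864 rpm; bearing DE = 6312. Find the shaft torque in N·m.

ω = 2π × 864/60 = 90.48 rad/s
τ = P/ω = 29200/90.48 = 323 N·m

323 N·m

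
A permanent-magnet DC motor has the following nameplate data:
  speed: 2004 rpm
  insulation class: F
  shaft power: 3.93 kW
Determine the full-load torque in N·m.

18.7 N·m

ω = 2π × 2004/60 = 209.9 rad/s
τ = P/ω = 3930/209.9 = 18.7 N·m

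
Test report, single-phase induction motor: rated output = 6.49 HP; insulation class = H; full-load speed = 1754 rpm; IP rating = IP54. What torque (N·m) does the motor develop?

26.4 N·m

P_out = 6.49 × 746 = 4842 W
ω = 2π × 1754/60 = 183.7 rad/s
τ = P_out/ω = 4842/183.7 = 26.4 N·m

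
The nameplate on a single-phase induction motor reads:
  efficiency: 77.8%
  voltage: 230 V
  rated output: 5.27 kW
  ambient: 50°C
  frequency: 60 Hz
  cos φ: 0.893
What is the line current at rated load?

33 A

P_out = 5.27 kW = 5270 W
P_in = P_out / η = 5270 / 0.778 = 6774 W
I = P_in / (V·cosφ) = 6774 / (230 × 0.893) = 33 A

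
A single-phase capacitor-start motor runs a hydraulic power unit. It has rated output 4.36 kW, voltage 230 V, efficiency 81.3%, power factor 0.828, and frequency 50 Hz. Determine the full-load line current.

P_out = 4.36 kW = 4360 W
P_in = P_out / η = 4360 / 0.813 = 5363 W
I = P_in / (V·cosφ) = 5363 / (230 × 0.828) = 28.2 A

28.2 A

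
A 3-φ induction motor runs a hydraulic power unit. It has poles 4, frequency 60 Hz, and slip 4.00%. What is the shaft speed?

n_s = 120f/p = 120×60/4 = 1800 rpm
n = n_s(1 − s) = 1800 × (1 − 0.04) = 1728 rpm

1728 rpm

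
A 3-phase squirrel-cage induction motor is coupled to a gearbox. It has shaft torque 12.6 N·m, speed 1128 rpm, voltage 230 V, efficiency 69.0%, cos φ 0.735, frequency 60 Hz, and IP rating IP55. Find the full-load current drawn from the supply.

7.37 A

ω = 2π×1128/60 = 118.1 rad/s; P_out = τω = 12.6 × 118.1 = 1488 W
P_in = P_out / η = 1488 / 0.690 = 2157 W
I_L = P_in / (√3·V_L·cosφ) = 2157 / (1.732 × 230 × 0.735) = 7.37 A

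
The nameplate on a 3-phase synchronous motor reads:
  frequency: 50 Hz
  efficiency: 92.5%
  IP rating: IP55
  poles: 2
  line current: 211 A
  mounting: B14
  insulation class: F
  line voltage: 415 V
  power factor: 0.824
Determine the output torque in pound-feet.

P_in = √3·V·I·cosφ = 1.732 × 415 × 211 × 0.824 = 124970 W
P_out = η·P_in = 0.925 × 124970 = 115597 W
n = n_s = 120×50/2 = 3000 rpm (synchronous)
ω = 2π×3000/60 = 314.2 rad/s
τ = P_out/ω = 115597/314.2 = 367.9 N·m
In lb·ft: 367.9/1.356 = 271 lb·ft

271 lb·ft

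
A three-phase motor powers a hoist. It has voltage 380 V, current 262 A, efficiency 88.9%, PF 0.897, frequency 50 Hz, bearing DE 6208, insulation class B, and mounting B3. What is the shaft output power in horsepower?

184 HP

P_in = √3·V·I·cosφ = 1.732 × 380 × 262 × 0.897 = 154677 W
P_out = η·P_in = 0.889 × 154677 = 137508 W
= 137508/746 = 184 HP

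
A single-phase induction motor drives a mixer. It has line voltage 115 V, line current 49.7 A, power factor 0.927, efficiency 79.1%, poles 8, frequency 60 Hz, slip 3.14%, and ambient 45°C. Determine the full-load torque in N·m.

45.9 N·m

P_in = V·I·cosφ = 115 × 49.7 × 0.927 = 5298 W
P_out = η·P_in = 0.791 × 5298 = 4191 W
n_s = 120×60/8 = 900 rpm; n = 900×(1−0.0314) = 872 rpm
ω = 2π×872/60 = 91.32 rad/s
τ = P_out/ω = 4191/91.32 = 45.9 N·m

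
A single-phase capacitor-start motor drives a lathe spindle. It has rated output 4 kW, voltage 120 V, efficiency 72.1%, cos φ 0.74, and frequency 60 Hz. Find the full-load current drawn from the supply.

62.5 A

P_out = 4 kW = 4000 W
P_in = P_out / η = 4000 / 0.721 = 5548 W
I = P_in / (V·cosφ) = 5548 / (120 × 0.74) = 62.5 A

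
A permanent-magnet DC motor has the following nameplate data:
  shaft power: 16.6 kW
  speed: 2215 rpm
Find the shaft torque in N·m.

ω = 2π × 2215/60 = 232 rad/s
τ = P/ω = 16600/232 = 71.6 N·m

71.6 N·m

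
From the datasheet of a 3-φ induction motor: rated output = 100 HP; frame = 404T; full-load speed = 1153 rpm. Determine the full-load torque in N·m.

P_out = 100 × 746 = 74600 W
ω = 2π × 1153/60 = 120.7 rad/s
τ = P_out/ω = 74600/120.7 = 618 N·m

618 N·m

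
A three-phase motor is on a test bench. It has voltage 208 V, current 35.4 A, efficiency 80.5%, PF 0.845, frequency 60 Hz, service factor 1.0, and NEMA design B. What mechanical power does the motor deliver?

8.68 kW

P_in = √3·V·I·cosφ = 1.732 × 208 × 35.4 × 0.845 = 10776 W
P_out = η·P_in = 0.805 × 10776 = 8675 W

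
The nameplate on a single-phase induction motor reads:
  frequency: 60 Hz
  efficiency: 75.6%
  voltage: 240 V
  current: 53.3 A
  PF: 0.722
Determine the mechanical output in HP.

P_in = V·I·cosφ = 240 × 53.3 × 0.722 = 9236 W
P_out = η·P_in = 0.756 × 9236 = 6982 W
= 6982/746 = 9.36 HP

9.36 HP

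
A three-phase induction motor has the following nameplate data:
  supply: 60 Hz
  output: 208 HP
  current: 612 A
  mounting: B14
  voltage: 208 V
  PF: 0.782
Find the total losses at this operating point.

17.2 kW

P_in = √3·V·I·cosφ = 1.732×208×612×0.782 = 172413 W
P_out = 208×746 = 155168 W
Losses = P_in − P_out = 172413 − 155168 = 17245 W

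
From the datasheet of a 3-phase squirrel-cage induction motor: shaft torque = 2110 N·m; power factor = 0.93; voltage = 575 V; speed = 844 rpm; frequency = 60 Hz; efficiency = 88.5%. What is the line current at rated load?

ω = 2π×844/60 = 88.38 rad/s; P_out = τω = 2110 × 88.38 = 186482 W
P_in = P_out / η = 186482 / 0.885 = 210714 W
I_L = P_in / (√3·V_L·cosφ) = 210714 / (1.732 × 575 × 0.93) = 228 A

228 A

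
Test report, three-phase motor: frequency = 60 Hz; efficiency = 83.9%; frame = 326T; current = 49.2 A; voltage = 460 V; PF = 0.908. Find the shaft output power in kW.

P_in = √3·V·I·cosφ = 1.732 × 460 × 49.2 × 0.908 = 35592 W
P_out = η·P_in = 0.839 × 35592 = 29862 W

29.9 kW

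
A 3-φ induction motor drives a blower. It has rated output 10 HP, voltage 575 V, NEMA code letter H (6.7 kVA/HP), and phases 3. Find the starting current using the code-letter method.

S_LR = 6.7 × 10 = 67 kVA
I_LR = S_LR/(√3·V_L) = 67000/(1.732×575) = 67.3 A

67.3 A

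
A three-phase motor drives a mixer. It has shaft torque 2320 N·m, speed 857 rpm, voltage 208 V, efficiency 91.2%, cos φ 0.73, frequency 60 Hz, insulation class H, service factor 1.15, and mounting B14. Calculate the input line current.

868 A

ω = 2π×857/60 = 89.74 rad/s; P_out = τω = 2320 × 89.74 = 208197 W
P_in = P_out / η = 208197 / 0.912 = 228286 W
I_L = P_in / (√3·V_L·cosφ) = 228286 / (1.732 × 208 × 0.73) = 868 A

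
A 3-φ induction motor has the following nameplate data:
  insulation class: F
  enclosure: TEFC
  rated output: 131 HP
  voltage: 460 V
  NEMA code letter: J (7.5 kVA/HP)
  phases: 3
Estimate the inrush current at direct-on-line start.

S_LR = 7.5 × 131 = 982.5 kVA
I_LR = S_LR/(√3·V_L) = 982500/(1.732×460) = 1230 A

1230 A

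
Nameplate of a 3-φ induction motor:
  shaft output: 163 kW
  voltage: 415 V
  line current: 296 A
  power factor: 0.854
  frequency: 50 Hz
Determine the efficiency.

P_out = 163 kW = 163000 W
P_in = √3·V_L·I_L·cosφ = 1.732 × 415 × 296 × 0.854 = 181696 W
η = P_out / P_in = 163000 / 181696 = 0.897 = 89.7%

89.7 %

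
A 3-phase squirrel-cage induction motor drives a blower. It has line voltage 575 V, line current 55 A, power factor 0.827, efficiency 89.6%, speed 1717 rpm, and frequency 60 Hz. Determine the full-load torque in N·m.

226 N·m

P_in = √3·V·I·cosφ = 1.732 × 575 × 55 × 0.827 = 45299 W
P_out = η·P_in = 0.896 × 45299 = 40588 W
n = 1717 rpm
ω = 2π×1717/60 = 179.8 rad/s
τ = P_out/ω = 40588/179.8 = 226 N·m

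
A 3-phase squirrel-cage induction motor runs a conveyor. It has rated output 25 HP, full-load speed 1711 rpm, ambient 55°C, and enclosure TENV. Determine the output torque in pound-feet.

P_out = 25 × 746 = 18650 W
ω = 2π × 1711/60 = 179.2 rad/s
τ = P_out/ω = 18650/179.2 = 104.1 N·m
In lb·ft: 104.1/1.356 = 76.8 lb·ft

76.8 lb·ft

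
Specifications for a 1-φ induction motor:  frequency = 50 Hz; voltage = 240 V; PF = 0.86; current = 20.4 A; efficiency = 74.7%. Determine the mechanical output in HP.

P_in = V·I·cosφ = 240 × 20.4 × 0.86 = 4211 W
P_out = η·P_in = 0.747 × 4211 = 3146 W
= 3146/746 = 4.22 HP

4.22 HP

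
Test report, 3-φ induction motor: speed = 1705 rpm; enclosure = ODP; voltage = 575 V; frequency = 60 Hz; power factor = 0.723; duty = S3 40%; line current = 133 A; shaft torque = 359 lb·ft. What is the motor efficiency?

τ = 359 lb·ft × 1.356 = 486.8 N·m
ω = 2π × 1705/60 = 178.5 rad/s; P_out = τω = 486.8 × 178.5 = 86894 W
P_in = √3·V_L·I_L·cosφ = 1.732 × 575 × 133 × 0.723 = 95765 W
η = P_out / P_in = 86894 / 95765 = 0.907 = 90.7%

90.7 %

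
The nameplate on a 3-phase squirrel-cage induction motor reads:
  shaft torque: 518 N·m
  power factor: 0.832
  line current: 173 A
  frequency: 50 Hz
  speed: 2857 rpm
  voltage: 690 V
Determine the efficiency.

ω = 2π × 2857/60 = 299.2 rad/s; P_out = τω = 518 × 299.2 = 154986 W
P_in = √3·V_L·I_L·cosφ = 1.732 × 690 × 173 × 0.832 = 172015 W
η = P_out / P_in = 154986 / 172015 = 0.901 = 90.1%

90.1 %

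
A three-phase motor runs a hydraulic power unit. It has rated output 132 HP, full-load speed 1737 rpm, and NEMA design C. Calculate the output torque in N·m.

541 N·m

P_out = 132 × 746 = 98472 W
ω = 2π × 1737/60 = 181.9 rad/s
τ = P_out/ω = 98472/181.9 = 541 N·m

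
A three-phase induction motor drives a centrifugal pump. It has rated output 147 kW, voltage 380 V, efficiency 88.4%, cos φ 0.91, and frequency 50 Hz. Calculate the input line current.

278 A

P_out = 147 kW = 147000 W
P_in = P_out / η = 147000 / 0.884 = 166290 W
I_L = P_in / (√3·V_L·cosφ) = 166290 / (1.732 × 380 × 0.91) = 278 A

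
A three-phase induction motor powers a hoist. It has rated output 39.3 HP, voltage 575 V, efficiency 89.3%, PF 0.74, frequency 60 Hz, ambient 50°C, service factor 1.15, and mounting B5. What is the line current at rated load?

44.5 A

P_out = 39.3 × 746 = 29318 W
P_in = P_out / η = 29318 / 0.893 = 32831 W
I_L = P_in / (√3·V_L·cosφ) = 32831 / (1.732 × 575 × 0.74) = 44.5 A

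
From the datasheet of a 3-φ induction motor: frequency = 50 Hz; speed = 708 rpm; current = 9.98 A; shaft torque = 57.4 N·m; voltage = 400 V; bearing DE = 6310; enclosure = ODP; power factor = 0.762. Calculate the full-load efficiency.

ω = 2π × 708/60 = 74.14 rad/s; P_out = τω = 57.4 × 74.14 = 4256 W
P_in = √3·V_L·I_L·cosφ = 1.732 × 400 × 9.98 × 0.762 = 5269 W
η = P_out / P_in = 4256 / 5269 = 0.808 = 80.8%

80.8 %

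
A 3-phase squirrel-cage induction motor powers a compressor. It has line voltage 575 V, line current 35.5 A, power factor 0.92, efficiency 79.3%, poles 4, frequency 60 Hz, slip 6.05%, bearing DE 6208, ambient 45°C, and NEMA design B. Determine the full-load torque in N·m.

P_in = √3·V·I·cosφ = 1.732 × 575 × 35.5 × 0.92 = 32526 W
P_out = η·P_in = 0.793 × 32526 = 25793 W
n_s = 120×60/4 = 1800 rpm; n = 1800×(1−0.0605) = 1691 rpm
ω = 2π×1691/60 = 177.1 rad/s
τ = P_out/ω = 25793/177.1 = 146 N·m

146 N·m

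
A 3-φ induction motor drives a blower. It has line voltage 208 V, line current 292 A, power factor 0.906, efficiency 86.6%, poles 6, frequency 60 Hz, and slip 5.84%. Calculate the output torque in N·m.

P_in = √3·V·I·cosφ = 1.732 × 208 × 292 × 0.906 = 95306 W
P_out = η·P_in = 0.866 × 95306 = 82535 W
n_s = 120×60/6 = 1200 rpm; n = 1200×(1−0.0584) = 1130 rpm
ω = 2π×1130/60 = 118.3 rad/s
τ = P_out/ω = 82535/118.3 = 698 N·m

698 N·m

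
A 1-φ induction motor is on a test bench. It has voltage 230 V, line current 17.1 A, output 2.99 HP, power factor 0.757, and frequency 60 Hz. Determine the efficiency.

74.9 %

P_out = 2.99 × 746 = 2231 W
P_in = V·I·cosφ = 230 × 17.1 × 0.757 = 2977 W
η = P_out / P_in = 2231 / 2977 = 0.749 = 74.9%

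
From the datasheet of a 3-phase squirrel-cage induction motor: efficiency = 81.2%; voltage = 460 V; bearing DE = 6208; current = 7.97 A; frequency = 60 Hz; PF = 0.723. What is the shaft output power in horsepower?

5 HP

P_in = √3·V·I·cosφ = 1.732 × 460 × 7.97 × 0.723 = 4591 W
P_out = η·P_in = 0.812 × 4591 = 3728 W
= 3728/746 = 5 HP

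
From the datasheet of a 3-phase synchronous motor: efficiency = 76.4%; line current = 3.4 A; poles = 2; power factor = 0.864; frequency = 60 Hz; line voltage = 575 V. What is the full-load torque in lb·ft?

4.37 lb·ft

P_in = √3·V·I·cosφ = 1.732 × 575 × 3.4 × 0.864 = 2926 W
P_out = η·P_in = 0.764 × 2926 = 2235 W
n = n_s = 120×60/2 = 3600 rpm (synchronous)
ω = 2π×3600/60 = 377 rad/s
τ = P_out/ω = 2235/377 = 5.928 N·m
In lb·ft: 5.928/1.356 = 4.37 lb·ft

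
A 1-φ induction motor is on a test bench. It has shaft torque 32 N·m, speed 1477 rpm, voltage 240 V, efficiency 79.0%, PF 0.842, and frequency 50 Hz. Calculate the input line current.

31 A

ω = 2π×1477/60 = 154.7 rad/s; P_out = τω = 32 × 154.7 = 4950 W
P_in = P_out / η = 4950 / 0.790 = 6266 W
I = P_in / (V·cosφ) = 6266 / (240 × 0.842) = 31 A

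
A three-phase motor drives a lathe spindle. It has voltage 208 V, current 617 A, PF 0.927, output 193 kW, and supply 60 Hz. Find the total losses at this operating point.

13100 W

P_in = √3·V·I·cosφ = 1.732×208×617×0.927 = 206052 W
P_out = 193000 W
Losses = P_in − P_out = 206052 − 193000 = 13052 W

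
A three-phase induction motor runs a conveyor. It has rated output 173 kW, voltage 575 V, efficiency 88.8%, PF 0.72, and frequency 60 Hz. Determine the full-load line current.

272 A

P_out = 173 kW = 173000 W
P_in = P_out / η = 173000 / 0.888 = 194820 W
I_L = P_in / (√3·V_L·cosφ) = 194820 / (1.732 × 575 × 0.72) = 272 A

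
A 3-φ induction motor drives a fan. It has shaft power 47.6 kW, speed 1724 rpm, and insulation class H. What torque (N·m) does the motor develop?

264 N·m

ω = 2π × 1724/60 = 180.5 rad/s
τ = P/ω = 47600/180.5 = 264 N·m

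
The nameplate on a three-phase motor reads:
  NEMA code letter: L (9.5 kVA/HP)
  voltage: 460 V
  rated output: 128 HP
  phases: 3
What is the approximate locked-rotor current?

S_LR = 9.5 × 128 = 1216 kVA
I_LR = S_LR/(√3·V_L) = 1216000/(1.732×460) = 1530 A

1530 A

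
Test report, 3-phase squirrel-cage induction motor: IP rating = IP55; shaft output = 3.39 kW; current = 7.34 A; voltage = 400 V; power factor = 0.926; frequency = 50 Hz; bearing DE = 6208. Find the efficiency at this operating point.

72.0 %

P_out = 3.39 kW = 3390 W
P_in = √3·V_L·I_L·cosφ = 1.732 × 400 × 7.34 × 0.926 = 4709 W
η = P_out / P_in = 3390 / 4709 = 0.720 = 72.0%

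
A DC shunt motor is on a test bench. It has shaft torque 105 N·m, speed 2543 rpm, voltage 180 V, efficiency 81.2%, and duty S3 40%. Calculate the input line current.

191 A

ω = 2π×2543/60 = 266.3 rad/s; P_out = τω = 105 × 266.3 = 27962 W
P_in = P_out / η = 27962 / 0.812 = 34436 W
I = P_in / V = 34436 / 180 = 191 A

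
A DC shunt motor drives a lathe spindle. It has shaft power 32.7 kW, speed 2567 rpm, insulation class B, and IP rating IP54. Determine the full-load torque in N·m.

ω = 2π × 2567/60 = 268.8 rad/s
τ = P/ω = 32700/268.8 = 122 N·m

122 N·m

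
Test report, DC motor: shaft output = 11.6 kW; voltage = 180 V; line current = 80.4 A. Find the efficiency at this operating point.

80.2 %

P_out = 11.6 kW = 11600 W
P_in = V·I = 180 × 80.4 = 14472 W
η = P_out / P_in = 11600 / 14472 = 0.802 = 80.2%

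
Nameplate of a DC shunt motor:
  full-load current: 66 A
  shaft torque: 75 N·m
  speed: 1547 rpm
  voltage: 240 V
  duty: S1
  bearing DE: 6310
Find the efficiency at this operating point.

76.7 %

ω = 2π × 1547/60 = 162 rad/s; P_out = τω = 75 × 162 = 12150 W
P_in = V·I = 240 × 66 = 15840 W
η = P_out / P_in = 12150 / 15840 = 0.767 = 76.7%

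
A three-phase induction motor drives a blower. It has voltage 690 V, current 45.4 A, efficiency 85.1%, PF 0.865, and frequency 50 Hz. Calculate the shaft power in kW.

39.9 kW

P_in = √3·V·I·cosφ = 1.732 × 690 × 45.4 × 0.865 = 46932 W
P_out = η·P_in = 0.851 × 46932 = 39939 W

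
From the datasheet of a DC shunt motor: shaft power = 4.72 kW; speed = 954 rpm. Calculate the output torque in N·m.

ω = 2π × 954/60 = 99.9 rad/s
τ = P/ω = 4720/99.9 = 47.2 N·m

47.2 N·m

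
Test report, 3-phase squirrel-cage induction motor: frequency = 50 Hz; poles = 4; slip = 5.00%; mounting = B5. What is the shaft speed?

1425 rpm

n_s = 120f/p = 120×50/4 = 1500 rpm
n = n_s(1 − s) = 1500 × (1 − 0.05) = 1425 rpm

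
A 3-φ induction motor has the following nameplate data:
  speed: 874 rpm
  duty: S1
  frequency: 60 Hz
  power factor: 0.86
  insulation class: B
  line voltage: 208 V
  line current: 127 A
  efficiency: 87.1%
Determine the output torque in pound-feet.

P_in = √3·V·I·cosφ = 1.732 × 208 × 127 × 0.86 = 39347 W
P_out = η·P_in = 0.871 × 39347 = 34271 W
n = 874 rpm
ω = 2π×874/60 = 91.53 rad/s
τ = P_out/ω = 34271/91.53 = 374.4 N·m
In lb·ft: 374.4/1.356 = 276 lb·ft

276 lb·ft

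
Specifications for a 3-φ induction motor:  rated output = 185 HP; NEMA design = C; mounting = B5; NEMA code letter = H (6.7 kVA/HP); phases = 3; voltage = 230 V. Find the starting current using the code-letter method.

S_LR = 6.7 × 185 = 1239.5 kVA
I_LR = S_LR/(√3·V_L) = 1239500/(1.732×230) = 3110 A

3110 A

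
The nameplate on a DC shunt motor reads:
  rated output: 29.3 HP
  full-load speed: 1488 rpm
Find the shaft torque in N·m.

P_out = 29.3 × 746 = 21858 W
ω = 2π × 1488/60 = 155.8 rad/s
τ = P_out/ω = 21858/155.8 = 140 N·m

140 N·m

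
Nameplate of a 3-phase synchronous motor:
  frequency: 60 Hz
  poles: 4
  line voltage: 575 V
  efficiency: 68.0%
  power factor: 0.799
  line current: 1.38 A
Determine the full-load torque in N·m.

3.96 N·m

P_in = √3·V·I·cosφ = 1.732 × 575 × 1.38 × 0.799 = 1098 W
P_out = η·P_in = 0.68 × 1098 = 747 W
n = n_s = 120×60/4 = 1800 rpm (synchronous)
ω = 2π×1800/60 = 188.5 rad/s
τ = P_out/ω = 747/188.5 = 3.96 N·m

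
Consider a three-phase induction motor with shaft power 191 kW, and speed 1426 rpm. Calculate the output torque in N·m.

ω = 2π × 1426/60 = 149.3 rad/s
τ = P/ω = 191000/149.3 = 1280 N·m

1280 N·m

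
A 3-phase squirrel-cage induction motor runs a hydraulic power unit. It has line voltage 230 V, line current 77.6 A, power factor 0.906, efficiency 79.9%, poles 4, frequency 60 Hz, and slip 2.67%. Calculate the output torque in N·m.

P_in = √3·V·I·cosφ = 1.732 × 230 × 77.6 × 0.906 = 28007 W
P_out = η·P_in = 0.799 × 28007 = 22378 W
n_s = 120×60/4 = 1800 rpm; n = 1800×(1−0.0267) = 1752 rpm
ω = 2π×1752/60 = 183.5 rad/s
τ = P_out/ω = 22378/183.5 = 122 N·m

122 N·m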